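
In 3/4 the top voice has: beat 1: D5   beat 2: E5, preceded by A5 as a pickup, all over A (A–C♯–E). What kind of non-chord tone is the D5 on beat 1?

The harmony at that moment is A major triad (A, C♯, E); D5 is not a chord tone.
It is approached by leap down from A5 and left by step up to E5.
Leap in, step out, metrically accented — an appoggiatura.

Appoggiatura.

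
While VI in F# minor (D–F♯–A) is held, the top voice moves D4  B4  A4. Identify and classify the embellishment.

B4 is an appoggiatura.

The harmony at that moment is D major triad (D, F♯, A); B4 is not a chord tone.
It is approached by leap up from D4 and left by step down to A4.
Leap in, step out — an appoggiatura.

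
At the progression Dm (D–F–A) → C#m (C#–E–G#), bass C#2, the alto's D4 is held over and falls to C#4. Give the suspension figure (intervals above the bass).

At the second chord the bass is C#2. The suspended D4 lies a ninth above the bass; after resolving down by step to C#4, the interval above the bass becomes an octave.
Suspension figures are named by those two intervals: 9–8.

9–8 suspension.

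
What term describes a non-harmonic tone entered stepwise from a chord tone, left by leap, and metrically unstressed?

Approach: by step. Departure: by leap. Metric position: weak.
Step in, leap out, from a weak position — an escape tone (échappée). (It is the mirror image of the appoggiatura, which leaps in and steps out on a strong beat.)

Escape tone.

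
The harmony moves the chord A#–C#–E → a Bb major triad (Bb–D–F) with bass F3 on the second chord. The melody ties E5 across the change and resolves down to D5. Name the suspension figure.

7–6 suspension.

At the second chord the bass is F3. The suspended E5 lies a seventh above the bass; after resolving down by step to D5, the interval above the bass becomes a sixth.
Suspension figures are named by those two intervals: 7–6.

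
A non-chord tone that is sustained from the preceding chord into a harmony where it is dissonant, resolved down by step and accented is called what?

Approach: by preparation — the pitch is first a chord tone, then held (tied or repeated) while the harmony changes under it. Departure: down by step. Metric position: strong.
A prepared dissonance that resolves downward by step — a suspension. (The same figure resolving upward would be a retardation.)

Suspension.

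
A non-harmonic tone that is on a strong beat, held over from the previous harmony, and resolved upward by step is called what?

Retardation.

Approach: by preparation — the pitch is first a chord tone, then held (tied or repeated) while the harmony changes under it. Departure: up by step. Metric position: strong.
A prepared dissonance that resolves upward by step — a retardation. (The same figure resolving downward would be a suspension.)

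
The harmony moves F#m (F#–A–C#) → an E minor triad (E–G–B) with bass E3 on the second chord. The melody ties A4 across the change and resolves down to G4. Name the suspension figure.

4–3 suspension.

At the second chord the bass is E3. The suspended A4 lies a fourth above the bass; after resolving down by step to G4, the interval above the bass becomes a third.
Suspension figures are named by those two intervals: 4–3.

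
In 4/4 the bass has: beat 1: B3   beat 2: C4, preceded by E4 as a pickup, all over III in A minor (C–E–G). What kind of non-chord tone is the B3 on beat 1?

Appoggiatura.

The harmony at that moment is C major triad (C, E, G); B3 is not a chord tone.
It is approached by leap down from E4 and left by step up to C4.
Leap in, step out, metrically accented — an appoggiatura.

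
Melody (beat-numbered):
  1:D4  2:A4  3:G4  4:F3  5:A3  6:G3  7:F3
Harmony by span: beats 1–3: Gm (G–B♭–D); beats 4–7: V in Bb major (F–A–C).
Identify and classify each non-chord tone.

The harmony at that moment is G minor triad (G, B♭, D); A4 is not a chord tone.
It is approached by leap up from D4 and left by step down to G4.
Leap in, step out — an appoggiatura.
The harmony at that moment is F major triad (F, A, C); G3 is not a chord tone.
It is approached by step down from A3 and left by step down to F3.
Step in, step out in the same direction — a passing tone.

A4 (beat 2) — appoggiatura; G3 (beat 6) — passing tone.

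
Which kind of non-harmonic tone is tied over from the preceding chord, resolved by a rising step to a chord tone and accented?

Retardation.

Approach: by preparation — the pitch is first a chord tone, then held (tied or repeated) while the harmony changes under it. Departure: up by step. Metric position: strong.
A prepared dissonance that resolves upward by step — a retardation. (The same figure resolving downward would be a suspension.)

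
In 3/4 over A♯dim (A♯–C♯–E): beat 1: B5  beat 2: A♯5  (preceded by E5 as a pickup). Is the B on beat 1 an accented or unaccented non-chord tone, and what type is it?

The harmony at that moment is A♯ diminished triad (A♯, C♯, E); B5 is not a chord tone.
It is approached by leap up from E5 and left by step down to A♯5.
Leap in, step out — an appoggiatura.
It falls on the downbeat, so it is accented.

Accented appoggiatura.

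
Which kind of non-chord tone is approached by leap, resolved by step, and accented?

Approach: by leap. Departure: by step. Metric position: strong.
Leap in, step out, in a metrically strong position — an appoggiatura. (It is the mirror image of the escape tone, which steps in and leaps out from a weak position.)

Appoggiatura.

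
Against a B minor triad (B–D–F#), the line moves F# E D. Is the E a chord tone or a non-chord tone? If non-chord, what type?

Non-chord tone — a passing tone.

The harmony at that moment is B minor triad (B, D, F#); E is not a chord tone.
It is approached by step down from F# and left by step down to D.
Step in, step out in the same direction — a passing tone.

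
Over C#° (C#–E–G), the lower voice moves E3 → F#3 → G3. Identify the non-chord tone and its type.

F#3 is a passing tone.

The harmony at that moment is C# diminished triad (C#, E, G); F#3 is not a chord tone.
It is approached by step up from E3 and left by step up to G3.
Step in, step out in the same direction — a passing tone.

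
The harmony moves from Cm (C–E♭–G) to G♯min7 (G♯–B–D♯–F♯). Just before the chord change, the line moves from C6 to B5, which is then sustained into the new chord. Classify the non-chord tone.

B5 is an anticipation.

The harmony at that moment is C minor triad (C, E♭, G); B5 is not a chord tone.
It is approached by step down from C6 and then sustained as the same pitch into the next harmony.
Arriving early and becoming a chord tone when the harmony changes — an anticipation.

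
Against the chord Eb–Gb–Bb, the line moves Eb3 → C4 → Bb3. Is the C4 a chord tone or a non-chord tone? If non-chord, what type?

Non-chord tone — an appoggiatura.

The harmony at that moment is Eb minor triad (Eb, Gb, Bb); C4 is not a chord tone.
It is approached by leap up from Eb3 and left by step down to Bb3.
Leap in, step out — an appoggiatura.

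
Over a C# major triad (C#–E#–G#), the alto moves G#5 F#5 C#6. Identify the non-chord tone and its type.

F#5 is an escape tone.

The harmony at that moment is C# major triad (C#, E#, G#); F#5 is not a chord tone.
It is approached by step down from G#5 and left by leap up to C#6.
Step in, leap out — an escape tone.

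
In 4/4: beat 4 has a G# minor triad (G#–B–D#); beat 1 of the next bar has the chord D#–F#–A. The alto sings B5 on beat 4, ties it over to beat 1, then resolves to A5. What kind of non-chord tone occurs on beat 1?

The harmony at that moment is D# diminished triad (D#, F#, A); B5 is not a chord tone.
It is held over (the same pitch as the preceding B5) and left by step down to A5.
Held over from the previous chord and resolving down by step — a suspension.

Suspension.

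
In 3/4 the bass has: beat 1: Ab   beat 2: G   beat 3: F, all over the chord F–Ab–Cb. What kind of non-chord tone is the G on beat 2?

Passing tone.

The harmony at that moment is F diminished triad (F, Ab, Cb); G is not a chord tone.
It is approached by step down from Ab and left by step down to F.
Step in, step out in the same direction — a passing tone.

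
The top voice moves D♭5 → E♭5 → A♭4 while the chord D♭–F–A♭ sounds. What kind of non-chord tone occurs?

E♭5 is an escape tone.

The harmony at that moment is D♭ major triad (D♭, F, A♭); E♭5 is not a chord tone.
It is approached by step up from D♭5 and left by leap down to A♭4.
Step in, leap out — an escape tone.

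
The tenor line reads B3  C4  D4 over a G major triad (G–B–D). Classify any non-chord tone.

C4 is a passing tone.

The harmony at that moment is G major triad (G, B, D); C4 is not a chord tone.
It is approached by step up from B3 and left by step up to D4.
Step in, step out in the same direction — a passing tone.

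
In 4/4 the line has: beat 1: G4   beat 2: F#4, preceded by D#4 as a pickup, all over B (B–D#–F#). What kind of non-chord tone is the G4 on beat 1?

Appoggiatura.

The harmony at that moment is B major triad (B, D#, F#); G4 is not a chord tone.
It is approached by leap up from D#4 and left by step down to F#4.
Leap in, step out, metrically accented — an appoggiatura.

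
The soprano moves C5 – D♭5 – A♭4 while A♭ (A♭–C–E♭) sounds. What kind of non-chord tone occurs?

The harmony at that moment is A♭ major triad (A♭, C, E♭); D♭5 is not a chord tone.
It is approached by step up from C5 and left by leap down to A♭4.
Step in, leap out — an escape tone.

D♭5 is an escape tone.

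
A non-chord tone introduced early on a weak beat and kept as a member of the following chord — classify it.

Anticipation.

Approach: ahead of the chord change (typically by step), so it is dissonant against the current harmony. Departure: none — the same pitch is restated or held and is a chord tone of the new harmony.
Dissonant first, consonant once the harmony catches up: the note simply arrives early — an anticipation. (The reverse timing, consonant first and dissonant after the change, would be a suspension or retardation.)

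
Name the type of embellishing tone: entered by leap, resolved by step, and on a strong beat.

Approach: by leap. Departure: by step. Metric position: strong.
Leap in, step out, in a metrically strong position — an appoggiatura. (It is the mirror image of the escape tone, which steps in and leaps out from a weak position.)

Appoggiatura.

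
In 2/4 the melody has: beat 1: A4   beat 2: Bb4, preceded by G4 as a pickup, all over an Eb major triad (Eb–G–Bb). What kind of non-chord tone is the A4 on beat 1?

Passing tone.

The harmony at that moment is Eb major triad (Eb, G, Bb); A4 is not a chord tone.
It is approached by step up from G4 and left by step up to Bb4.
Step in, step out in the same direction — a passing tone.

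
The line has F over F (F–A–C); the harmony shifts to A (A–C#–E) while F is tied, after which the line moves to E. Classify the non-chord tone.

The harmony at that moment is A major triad (A, C#, E); F is not a chord tone.
It is held over (the same pitch as the preceding F) and left by step down to E.
Held over from the previous chord and resolving down by step — a suspension.

F is a suspension.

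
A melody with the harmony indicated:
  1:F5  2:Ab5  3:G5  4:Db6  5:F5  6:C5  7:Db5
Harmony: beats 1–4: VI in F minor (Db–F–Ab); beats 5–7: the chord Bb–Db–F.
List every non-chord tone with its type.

G5 (beat 3) — escape tone; C5 (beat 6) — appoggiatura.

The harmony at that moment is Db major triad (Db, F, Ab); G5 is not a chord tone.
It is approached by step down from Ab5 and left by leap up to Db6.
Step in, leap out — an escape tone.
The harmony at that moment is Bb minor triad (Bb, Db, F); C5 is not a chord tone.
It is approached by leap down from F5 and left by step up to Db5.
Leap in, step out — an appoggiatura.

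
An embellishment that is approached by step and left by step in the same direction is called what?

Approach: by step. Departure: by step, continuing in the same direction.
Stepwise on both sides with no change of direction means the note fills in the space between two different chord tones — a passing tone. (Had it turned back to its starting note it would be a neighbor tone instead.)

Passing tone.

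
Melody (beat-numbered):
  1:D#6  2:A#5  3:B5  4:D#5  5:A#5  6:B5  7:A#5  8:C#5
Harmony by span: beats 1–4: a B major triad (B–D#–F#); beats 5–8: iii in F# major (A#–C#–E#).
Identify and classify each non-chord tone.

A#5 (beat 2) — appoggiatura; B5 (beat 6) — neighbor tone.

The harmony at that moment is B major triad (B, D#, F#); A#5 is not a chord tone.
It is approached by leap down from D#6 and left by step up to B5.
Leap in, step out — an appoggiatura.
The harmony at that moment is A# minor triad (A#, C#, E#); B5 is not a chord tone.
It is approached by step up from A#5 and left by step down to A#5.
Step away and step back to the same note — a neighbor tone (upper neighbor).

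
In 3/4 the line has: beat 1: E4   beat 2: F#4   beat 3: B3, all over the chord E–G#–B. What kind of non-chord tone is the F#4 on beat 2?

Escape tone.

The harmony at that moment is E major triad (E, G#, B); F#4 is not a chord tone.
It is approached by step up from E4 and left by leap down to B3.
Step in, leap out, on a weak beat — an escape tone.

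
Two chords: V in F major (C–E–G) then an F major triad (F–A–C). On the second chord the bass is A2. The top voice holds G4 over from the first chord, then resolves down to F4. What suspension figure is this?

At the second chord the bass is A2. The suspended G4 lies a seventh above the bass; after resolving down by step to F4, the interval above the bass becomes a sixth.
Suspension figures are named by those two intervals: 7–6.

7–6 suspension.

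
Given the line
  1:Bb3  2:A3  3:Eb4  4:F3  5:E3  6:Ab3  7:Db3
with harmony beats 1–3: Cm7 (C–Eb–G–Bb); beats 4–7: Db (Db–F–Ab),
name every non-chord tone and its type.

The harmony at that moment is C minor seventh chord (C, Eb, G, Bb); A3 is not a chord tone.
It is approached by step down from Bb3 and left by leap up to Eb4.
Step in, leap out — an escape tone.
The harmony at that moment is Db major triad (Db, F, Ab); E3 is not a chord tone.
It is approached by step down from F3 and left by leap up to Ab3.
Step in, leap out — an escape tone.

A3 (beat 2) — escape tone; E3 (beat 5) — escape tone.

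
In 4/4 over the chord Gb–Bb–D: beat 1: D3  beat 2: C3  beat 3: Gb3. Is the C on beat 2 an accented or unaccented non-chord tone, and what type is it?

Unaccented escape tone.

The harmony at that moment is Gb augmented triad (Gb, Bb, D); C3 is not a chord tone.
It is approached by step down from D3 and left by leap up to Gb3.
Step in, leap out — an escape tone.
It falls on a weak beat, so it is unaccented.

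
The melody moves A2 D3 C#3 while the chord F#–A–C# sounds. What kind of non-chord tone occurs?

D3 is an appoggiatura.

The harmony at that moment is F# minor triad (F#, A, C#); D3 is not a chord tone.
It is approached by leap up from A2 and left by step down to C#3.
Leap in, step out — an appoggiatura.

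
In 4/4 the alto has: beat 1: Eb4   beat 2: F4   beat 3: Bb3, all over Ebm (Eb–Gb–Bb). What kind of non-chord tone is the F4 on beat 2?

The harmony at that moment is Eb minor triad (Eb, Gb, Bb); F4 is not a chord tone.
It is approached by step up from Eb4 and left by leap down to Bb3.
Step in, leap out, on a weak beat — an escape tone.

Escape tone.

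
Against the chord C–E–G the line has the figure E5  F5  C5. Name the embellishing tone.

F5 is an escape tone.

The harmony at that moment is C major triad (C, E, G); F5 is not a chord tone.
It is approached by step up from E5 and left by leap down to C5.
Step in, leap out — an escape tone.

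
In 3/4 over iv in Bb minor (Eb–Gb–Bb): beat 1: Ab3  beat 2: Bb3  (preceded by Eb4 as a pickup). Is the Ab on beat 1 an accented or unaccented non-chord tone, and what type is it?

The harmony at that moment is Eb minor triad (Eb, Gb, Bb); Ab3 is not a chord tone.
It is approached by leap down from Eb4 and left by step up to Bb3.
Leap in, step out — an appoggiatura.
It falls on the downbeat, so it is accented.

Accented appoggiatura.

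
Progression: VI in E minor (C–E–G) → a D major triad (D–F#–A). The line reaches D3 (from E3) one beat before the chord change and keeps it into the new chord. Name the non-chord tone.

D3 is an anticipation.

The harmony at that moment is C major triad (C, E, G); D3 is not a chord tone.
It is approached by step down from E3 and then sustained as the same pitch into the next harmony.
Arriving early and becoming a chord tone when the harmony changes — an anticipation.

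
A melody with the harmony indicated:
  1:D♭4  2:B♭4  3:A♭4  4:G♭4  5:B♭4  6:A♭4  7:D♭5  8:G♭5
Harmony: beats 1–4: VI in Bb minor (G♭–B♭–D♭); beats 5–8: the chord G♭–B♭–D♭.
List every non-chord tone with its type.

A♭4 (beat 3) — passing tone; A♭4 (beat 6) — escape tone.

The harmony at that moment is G♭ major triad (G♭, B♭, D♭); A♭4 is not a chord tone.
It is approached by step down from B♭4 and left by step down to G♭4.
Step in, step out in the same direction — a passing tone.
The harmony at that moment is G♭ major triad (G♭, B♭, D♭); A♭4 is not a chord tone.
It is approached by step down from B♭4 and left by leap up to D♭5.
Step in, leap out — an escape tone.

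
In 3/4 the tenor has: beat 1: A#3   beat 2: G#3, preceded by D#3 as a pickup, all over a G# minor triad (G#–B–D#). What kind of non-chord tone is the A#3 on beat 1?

The harmony at that moment is G# minor triad (G#, B, D#); A#3 is not a chord tone.
It is approached by leap up from D#3 and left by step down to G#3.
Leap in, step out, metrically accented — an appoggiatura.

Appoggiatura.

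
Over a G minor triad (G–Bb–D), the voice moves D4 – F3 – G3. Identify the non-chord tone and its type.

F3 is an appoggiatura.

The harmony at that moment is G minor triad (G, Bb, D); F3 is not a chord tone.
It is approached by leap down from D4 and left by step up to G3.
Leap in, step out — an appoggiatura.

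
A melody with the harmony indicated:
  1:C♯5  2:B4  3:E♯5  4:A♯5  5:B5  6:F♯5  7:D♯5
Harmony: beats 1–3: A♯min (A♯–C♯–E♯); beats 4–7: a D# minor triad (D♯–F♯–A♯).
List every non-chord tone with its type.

The harmony at that moment is A♯ minor triad (A♯, C♯, E♯); B4 is not a chord tone.
It is approached by step down from C♯5 and left by leap up to E♯5.
Step in, leap out — an escape tone.
The harmony at that moment is D♯ minor triad (D♯, F♯, A♯); B5 is not a chord tone.
It is approached by step up from A♯5 and left by leap down to F♯5.
Step in, leap out — an escape tone.

B4 (beat 2) — escape tone; B5 (beat 5) — escape tone.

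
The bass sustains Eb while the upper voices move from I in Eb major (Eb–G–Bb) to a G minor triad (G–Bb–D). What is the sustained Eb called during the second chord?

The harmony at that moment is G minor triad (G, Bb, D); Eb is not a chord tone.
It is held over (the same pitch as the preceding Eb) and then sustained as the same pitch into the next harmony.
Sustained through a change of harmony — a pedal tone.

Pedal tone (pedal point).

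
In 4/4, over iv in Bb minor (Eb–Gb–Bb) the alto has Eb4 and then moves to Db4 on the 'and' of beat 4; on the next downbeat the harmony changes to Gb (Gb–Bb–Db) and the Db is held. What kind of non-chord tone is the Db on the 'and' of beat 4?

Anticipation.

The harmony at that moment is Eb minor triad (Eb, Gb, Bb); Db4 is not a chord tone.
It is approached by step down from Eb4 and then sustained as the same pitch into the next harmony.
Arriving early and becoming a chord tone when the harmony changes — an anticipation.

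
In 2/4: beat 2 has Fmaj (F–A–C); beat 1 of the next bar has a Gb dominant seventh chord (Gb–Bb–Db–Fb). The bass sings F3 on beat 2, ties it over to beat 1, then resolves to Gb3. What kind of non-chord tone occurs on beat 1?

The harmony at that moment is Gb dominant seventh chord (Gb, Bb, Db, Fb); F3 is not a chord tone.
It is held over (the same pitch as the preceding F3) and left by step up to Gb3.
Held over from the previous chord and resolving up by step — a retardation.

Retardation.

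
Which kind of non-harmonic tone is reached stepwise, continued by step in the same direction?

Approach: by step. Departure: by step, continuing in the same direction.
Stepwise on both sides with no change of direction means the note fills in the space between two different chord tones — a passing tone. (Had it turned back to its starting note it would be a neighbor tone instead.)

Passing tone.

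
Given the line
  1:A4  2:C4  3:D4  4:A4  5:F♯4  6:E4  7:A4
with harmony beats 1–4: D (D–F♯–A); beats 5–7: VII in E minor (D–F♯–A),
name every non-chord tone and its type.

The harmony at that moment is D major triad (D, F♯, A); C4 is not a chord tone.
It is approached by leap down from A4 and left by step up to D4.
Leap in, step out — an appoggiatura.
The harmony at that moment is D major triad (D, F♯, A); E4 is not a chord tone.
It is approached by step down from F♯4 and left by leap up to A4.
Step in, leap out — an escape tone.

C4 (beat 2) — appoggiatura; E4 (beat 6) — escape tone.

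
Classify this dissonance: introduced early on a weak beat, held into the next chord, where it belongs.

Approach: ahead of the chord change (typically by step), so it is dissonant against the current harmony. Departure: none — the same pitch is restated or held and is a chord tone of the new harmony.
Dissonant first, consonant once the harmony catches up: the note simply arrives early — an anticipation. (The reverse timing, consonant first and dissonant after the change, would be a suspension or retardation.)

Anticipation.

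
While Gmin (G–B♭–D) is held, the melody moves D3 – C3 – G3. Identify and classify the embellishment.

The harmony at that moment is G minor triad (G, B♭, D); C3 is not a chord tone.
It is approached by step down from D3 and left by leap up to G3.
Step in, leap out — an escape tone.

C3 is an escape tone.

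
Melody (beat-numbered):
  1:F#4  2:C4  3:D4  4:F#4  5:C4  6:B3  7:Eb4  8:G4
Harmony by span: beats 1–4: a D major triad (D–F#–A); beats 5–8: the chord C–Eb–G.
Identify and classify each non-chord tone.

The harmony at that moment is D major triad (D, F#, A); C4 is not a chord tone.
It is approached by leap down from F#4 and left by step up to D4.
Leap in, step out — an appoggiatura.
The harmony at that moment is C minor triad (C, Eb, G); B3 is not a chord tone.
It is approached by step down from C4 and left by leap up to Eb4.
Step in, leap out — an escape tone.

C4 (beat 2) — appoggiatura; B3 (beat 6) — escape tone.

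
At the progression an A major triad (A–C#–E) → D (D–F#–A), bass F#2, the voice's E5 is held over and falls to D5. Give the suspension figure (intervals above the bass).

At the second chord the bass is F#2. The suspended E5 lies a seventh above the bass; after resolving down by step to D5, the interval above the bass becomes a sixth.
Suspension figures are named by those two intervals: 7–6.

7–6 suspension.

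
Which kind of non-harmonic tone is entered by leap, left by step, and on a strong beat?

Approach: by leap. Departure: by step. Metric position: strong.
Leap in, step out, in a metrically strong position — an appoggiatura. (It is the mirror image of the escape tone, which steps in and leaps out from a weak position.)

Appoggiatura.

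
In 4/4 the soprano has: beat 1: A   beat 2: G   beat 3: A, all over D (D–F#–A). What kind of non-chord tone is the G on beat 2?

Lower neighbor tone.

The harmony at that moment is D major triad (D, F#, A); G is not a chord tone.
It is approached by step down from A and left by step up to A.
Step away and step back to the same note — a neighbor tone (lower neighbor).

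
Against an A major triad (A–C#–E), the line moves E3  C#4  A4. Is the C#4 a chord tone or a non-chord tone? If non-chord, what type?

Chord tone (the third of A major triad).

A major triad contains A, C#, E; C# is the third, so it is a chord tone.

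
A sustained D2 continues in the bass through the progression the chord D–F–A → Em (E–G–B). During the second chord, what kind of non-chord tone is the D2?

Pedal tone (pedal point).

The harmony at that moment is E minor triad (E, G, B); D2 is not a chord tone.
It is held over (the same pitch as the preceding D2) and then sustained as the same pitch into the next harmony.
Sustained through a change of harmony — a pedal tone.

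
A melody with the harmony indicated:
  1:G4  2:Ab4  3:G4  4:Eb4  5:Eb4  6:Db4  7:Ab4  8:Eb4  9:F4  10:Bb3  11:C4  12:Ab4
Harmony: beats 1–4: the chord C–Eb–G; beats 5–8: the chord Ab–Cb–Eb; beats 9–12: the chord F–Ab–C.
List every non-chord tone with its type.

Ab4 (beat 2) — neighbor tone; Db4 (beat 6) — escape tone; Bb3 (beat 10) — appoggiatura.

The harmony at that moment is C minor triad (C, Eb, G); Ab4 is not a chord tone.
It is approached by step up from G4 and left by step down to G4.
Step away and step back to the same note — a neighbor tone (upper neighbor).
The harmony at that moment is Ab minor triad (Ab, Cb, Eb); Db4 is not a chord tone.
It is approached by step down from Eb4 and left by leap up to Ab4.
Step in, leap out — an escape tone.
The harmony at that moment is F minor triad (F, Ab, C); Bb3 is not a chord tone.
It is approached by leap down from F4 and left by step up to C4.
Leap in, step out — an appoggiatura.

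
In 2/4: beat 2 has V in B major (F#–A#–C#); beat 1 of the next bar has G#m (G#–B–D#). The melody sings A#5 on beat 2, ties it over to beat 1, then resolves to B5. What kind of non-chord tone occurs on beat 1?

Retardation.

The harmony at that moment is G# minor triad (G#, B, D#); A#5 is not a chord tone.
It is held over (the same pitch as the preceding A#5) and left by step up to B5.
Held over from the previous chord and resolving up by step — a retardation.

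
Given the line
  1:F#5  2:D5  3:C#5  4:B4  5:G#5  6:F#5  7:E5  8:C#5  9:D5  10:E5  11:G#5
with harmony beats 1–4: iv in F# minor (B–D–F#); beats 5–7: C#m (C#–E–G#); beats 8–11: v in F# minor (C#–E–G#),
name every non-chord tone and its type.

The harmony at that moment is B minor triad (B, D, F#); C#5 is not a chord tone.
It is approached by step down from D5 and left by step down to B4.
Step in, step out in the same direction — a passing tone.
The harmony at that moment is C# minor triad (C#, E, G#); F#5 is not a chord tone.
It is approached by step down from G#5 and left by step down to E5.
Step in, step out in the same direction — a passing tone.
The harmony at that moment is C# minor triad (C#, E, G#); D5 is not a chord tone.
It is approached by step up from C#5 and left by step up to E5.
Step in, step out in the same direction — a passing tone.

C#5 (beat 3) — passing tone; F#5 (beat 6) — passing tone; D5 (beat 9) — passing tone.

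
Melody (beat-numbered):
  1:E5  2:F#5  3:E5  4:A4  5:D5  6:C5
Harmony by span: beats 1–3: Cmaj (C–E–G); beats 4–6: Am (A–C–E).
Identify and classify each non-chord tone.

The harmony at that moment is C major triad (C, E, G); F#5 is not a chord tone.
It is approached by step up from E5 and left by step down to E5.
Step away and step back to the same note — a neighbor tone (upper neighbor).
The harmony at that moment is A minor triad (A, C, E); D5 is not a chord tone.
It is approached by leap up from A4 and left by step down to C5.
Leap in, step out — an appoggiatura.

F#5 (beat 2) — neighbor tone; D5 (beat 5) — appoggiatura.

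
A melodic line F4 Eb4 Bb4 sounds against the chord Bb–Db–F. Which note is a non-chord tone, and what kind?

Eb4 is an escape tone.

The harmony at that moment is Bb minor triad (Bb, Db, F); Eb4 is not a chord tone.
It is approached by step down from F4 and left by leap up to Bb4.
Step in, leap out — an escape tone.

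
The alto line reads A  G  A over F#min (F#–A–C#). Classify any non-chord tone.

G is a neighbor tone.

The harmony at that moment is F# minor triad (F#, A, C#); G is not a chord tone.
It is approached by step down from A and left by step up to A.
Step away and step back to the same note — a neighbor tone (lower neighbor).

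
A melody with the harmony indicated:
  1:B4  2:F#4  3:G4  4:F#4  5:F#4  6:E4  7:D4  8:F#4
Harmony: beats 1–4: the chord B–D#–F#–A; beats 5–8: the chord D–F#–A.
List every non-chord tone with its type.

The harmony at that moment is B dominant seventh chord (B, D#, F#, A); G4 is not a chord tone.
It is approached by step up from F#4 and left by step down to F#4.
Step away and step back to the same note — a neighbor tone (upper neighbor).
The harmony at that moment is D major triad (D, F#, A); E4 is not a chord tone.
It is approached by step down from F#4 and left by step down to D4.
Step in, step out in the same direction — a passing tone.

G4 (beat 3) — neighbor tone; E4 (beat 6) — passing tone.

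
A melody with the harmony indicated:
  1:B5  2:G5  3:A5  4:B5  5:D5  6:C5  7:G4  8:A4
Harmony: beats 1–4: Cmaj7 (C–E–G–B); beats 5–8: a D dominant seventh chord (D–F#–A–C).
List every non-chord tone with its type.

The harmony at that moment is C major seventh chord (C, E, G, B); A5 is not a chord tone.
It is approached by step up from G5 and left by step up to B5.
Step in, step out in the same direction — a passing tone.
The harmony at that moment is D dominant seventh chord (D, F#, A, C); G4 is not a chord tone.
It is approached by leap down from C5 and left by step up to A4.
Leap in, step out — an appoggiatura.

A5 (beat 3) — passing tone; G4 (beat 7) — appoggiatura.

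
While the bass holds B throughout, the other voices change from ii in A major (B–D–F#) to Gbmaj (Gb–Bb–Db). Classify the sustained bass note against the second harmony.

The harmony at that moment is Gb major triad (Gb, Bb, Db); B is not a chord tone.
It is held over (the same pitch as the preceding B) and then sustained as the same pitch into the next harmony.
Sustained through a change of harmony — a pedal tone.

Pedal tone (pedal point).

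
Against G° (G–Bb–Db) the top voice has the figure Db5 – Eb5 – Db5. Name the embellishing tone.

The harmony at that moment is G diminished triad (G, Bb, Db); Eb5 is not a chord tone.
It is approached by step up from Db5 and left by step down to Db5.
Step away and step back to the same note — a neighbor tone (upper neighbor).

Eb5 is a neighbor tone.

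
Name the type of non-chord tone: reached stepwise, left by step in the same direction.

Passing tone.

Approach: by step. Departure: by step, continuing in the same direction.
Stepwise on both sides with no change of direction means the note fills in the space between two different chord tones — a passing tone. (Had it turned back to its starting note it would be a neighbor tone instead.)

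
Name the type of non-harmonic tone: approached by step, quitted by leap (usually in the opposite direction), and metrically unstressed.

Approach: by step. Departure: by leap. Metric position: weak.
Step in, leap out, from a weak position — an escape tone (échappée). (It is the mirror image of the appoggiatura, which leaps in and steps out on a strong beat.)

Escape tone.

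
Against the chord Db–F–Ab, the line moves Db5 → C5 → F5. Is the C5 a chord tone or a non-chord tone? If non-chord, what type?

The harmony at that moment is Db major triad (Db, F, Ab); C5 is not a chord tone.
It is approached by step down from Db5 and left by leap up to F5.
Step in, leap out — an escape tone.

Non-chord tone — an escape tone.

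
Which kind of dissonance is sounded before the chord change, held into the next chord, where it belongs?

Anticipation.

Approach: ahead of the chord change (typically by step), so it is dissonant against the current harmony. Departure: none — the same pitch is restated or held and is a chord tone of the new harmony.
Dissonant first, consonant once the harmony catches up: the note simply arrives early — an anticipation. (The reverse timing, consonant first and dissonant after the change, would be a suspension or retardation.)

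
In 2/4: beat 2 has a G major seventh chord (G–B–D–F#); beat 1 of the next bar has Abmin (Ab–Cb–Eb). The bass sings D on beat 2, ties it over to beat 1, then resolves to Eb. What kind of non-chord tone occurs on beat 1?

Retardation.

The harmony at that moment is Ab minor triad (Ab, Cb, Eb); D is not a chord tone.
It is held over (the same pitch as the preceding D) and left by step up to Eb.
Held over from the previous chord and resolving up by step — a retardation.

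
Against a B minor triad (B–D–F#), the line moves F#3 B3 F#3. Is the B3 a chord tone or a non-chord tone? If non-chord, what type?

B minor triad contains B, D, F#; B is the root, so it is a chord tone.

Chord tone (the root of B minor triad).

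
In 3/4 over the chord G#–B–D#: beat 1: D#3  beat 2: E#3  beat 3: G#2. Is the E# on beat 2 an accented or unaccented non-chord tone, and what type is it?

The harmony at that moment is G# minor triad (G#, B, D#); E#3 is not a chord tone.
It is approached by step up from D#3 and left by leap down to G#2.
Step in, leap out — an escape tone.
It falls on a weak beat, so it is unaccented.

Unaccented escape tone.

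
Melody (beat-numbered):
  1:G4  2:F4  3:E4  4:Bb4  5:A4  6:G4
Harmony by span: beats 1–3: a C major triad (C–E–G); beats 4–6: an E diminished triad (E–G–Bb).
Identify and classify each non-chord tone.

The harmony at that moment is C major triad (C, E, G); F4 is not a chord tone.
It is approached by step down from G4 and left by step down to E4.
Step in, step out in the same direction — a passing tone.
The harmony at that moment is E diminished triad (E, G, Bb); A4 is not a chord tone.
It is approached by step down from Bb4 and left by step down to G4.
Step in, step out in the same direction — a passing tone.

F4 (beat 2) — passing tone; A4 (beat 5) — passing tone.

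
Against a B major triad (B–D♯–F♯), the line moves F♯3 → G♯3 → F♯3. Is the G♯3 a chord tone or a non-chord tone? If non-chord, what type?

The harmony at that moment is B major triad (B, D♯, F♯); G♯3 is not a chord tone.
It is approached by step up from F♯3 and left by step down to F♯3.
Step away and step back to the same note — a neighbor tone (upper neighbor).

Non-chord tone — a neighbor tone.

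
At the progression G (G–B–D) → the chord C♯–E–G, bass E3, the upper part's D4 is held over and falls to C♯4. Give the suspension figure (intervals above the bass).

7–6 suspension.

At the second chord the bass is E3. The suspended D4 lies a seventh above the bass; after resolving down by step to C♯4, the interval above the bass becomes a sixth.
Suspension figures are named by those two intervals: 7–6.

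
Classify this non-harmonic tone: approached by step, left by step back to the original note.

Approach: by step. Departure: by step in the opposite direction, back to the starting pitch.
Stepwise on both sides but reversing to return to the same chord tone — a neighbor tone. (Had it continued onward in the same direction it would be a passing tone instead.)

Neighbor tone.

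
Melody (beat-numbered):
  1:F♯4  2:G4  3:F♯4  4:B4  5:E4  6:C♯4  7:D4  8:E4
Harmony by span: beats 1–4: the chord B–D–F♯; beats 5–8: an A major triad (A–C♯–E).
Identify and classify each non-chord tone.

G4 (beat 2) — neighbor tone; D4 (beat 7) — passing tone.

The harmony at that moment is B minor triad (B, D, F♯); G4 is not a chord tone.
It is approached by step up from F♯4 and left by step down to F♯4.
Step away and step back to the same note — a neighbor tone (upper neighbor).
The harmony at that moment is A major triad (A, C♯, E); D4 is not a chord tone.
It is approached by step up from C♯4 and left by step up to E4.
Step in, step out in the same direction — a passing tone.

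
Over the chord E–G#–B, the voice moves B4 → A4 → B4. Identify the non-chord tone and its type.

A4 is a neighbor tone.

The harmony at that moment is E major triad (E, G#, B); A4 is not a chord tone.
It is approached by step down from B4 and left by step up to B4.
Step away and step back to the same note — a neighbor tone (lower neighbor).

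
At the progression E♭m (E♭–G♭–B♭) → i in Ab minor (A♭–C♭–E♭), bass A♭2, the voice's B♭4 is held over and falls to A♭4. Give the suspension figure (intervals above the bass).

9–8 suspension.

At the second chord the bass is A♭2. The suspended B♭4 lies a ninth above the bass; after resolving down by step to A♭4, the interval above the bass becomes an octave.
Suspension figures are named by those two intervals: 9–8.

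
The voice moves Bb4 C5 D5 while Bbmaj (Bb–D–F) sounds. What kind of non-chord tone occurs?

C5 is a passing tone.

The harmony at that moment is Bb major triad (Bb, D, F); C5 is not a chord tone.
It is approached by step up from Bb4 and left by step up to D5.
Step in, step out in the same direction — a passing tone.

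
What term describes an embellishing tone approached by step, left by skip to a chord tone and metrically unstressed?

Escape tone.

Approach: by step. Departure: by leap. Metric position: weak.
Step in, leap out, from a weak position — an escape tone (échappée). (It is the mirror image of the appoggiatura, which leaps in and steps out on a strong beat.)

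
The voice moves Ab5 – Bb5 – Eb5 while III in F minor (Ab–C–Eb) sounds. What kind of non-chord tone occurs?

The harmony at that moment is Ab major triad (Ab, C, Eb); Bb5 is not a chord tone.
It is approached by step up from Ab5 and left by leap down to Eb5.
Step in, leap out — an escape tone.

Bb5 is an escape tone.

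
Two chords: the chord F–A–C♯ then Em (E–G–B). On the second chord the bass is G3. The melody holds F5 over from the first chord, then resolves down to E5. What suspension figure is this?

7–6 suspension.

At the second chord the bass is G3. The suspended F5 lies a seventh above the bass; after resolving down by step to E5, the interval above the bass becomes a sixth.
Suspension figures are named by those two intervals: 7–6.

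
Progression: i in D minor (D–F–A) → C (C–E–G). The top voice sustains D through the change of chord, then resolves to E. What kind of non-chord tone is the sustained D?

D is a retardation.

The harmony at that moment is C major triad (C, E, G); D is not a chord tone.
It is held over (the same pitch as the preceding D) and left by step up to E.
Held over from the previous chord and resolving up by step — a retardation.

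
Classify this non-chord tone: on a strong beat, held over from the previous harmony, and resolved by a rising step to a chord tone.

Approach: by preparation — the pitch is first a chord tone, then held (tied or repeated) while the harmony changes under it. Departure: up by step. Metric position: strong.
A prepared dissonance that resolves upward by step — a retardation. (The same figure resolving downward would be a suspension.)

Retardation.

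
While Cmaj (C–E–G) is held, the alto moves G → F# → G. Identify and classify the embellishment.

The harmony at that moment is C major triad (C, E, G); F# is not a chord tone.
It is approached by step down from G and left by step up to G.
Step away and step back to the same note — a neighbor tone (lower neighbor).

F# is a neighbor tone.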